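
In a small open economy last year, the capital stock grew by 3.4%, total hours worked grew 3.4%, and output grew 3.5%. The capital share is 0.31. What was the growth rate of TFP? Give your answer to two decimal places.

Labor's share = 1 − 0.31 = 0.69.
The capital stock: 0.31 × 3.4 = 1.054 pp.
Total hours worked: 0.69 × 3.4 = 2.346 pp.
TFP growth = 3.5 − 3.4 = 0.1%.

TFP growth was 0.10%.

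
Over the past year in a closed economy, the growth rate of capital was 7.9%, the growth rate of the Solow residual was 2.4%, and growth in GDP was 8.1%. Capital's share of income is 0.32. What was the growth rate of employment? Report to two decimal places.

Labor's share = 1 − 0.32 = 0.68.
gY = gA + 0.32×7.9 + 0.68×g.
0.68×g = 8.1 − 2.4 − 2.528 = 3.172.
g = 3.172 / 0.68 = 4.6647%.

Employment growth was 4.66%.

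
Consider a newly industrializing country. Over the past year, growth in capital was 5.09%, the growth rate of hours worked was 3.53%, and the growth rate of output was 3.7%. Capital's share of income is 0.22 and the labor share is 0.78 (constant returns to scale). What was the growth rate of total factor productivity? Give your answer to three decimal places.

Labor's share = 1 − 0.22 = 0.78.
Capital: 0.22 × 5.09 = 1.1198 pp.
Hours worked: 0.78 × 3.53 = 2.7534 pp.
TFP growth = 3.7 − 3.8732 = -0.1732%.

-0.173%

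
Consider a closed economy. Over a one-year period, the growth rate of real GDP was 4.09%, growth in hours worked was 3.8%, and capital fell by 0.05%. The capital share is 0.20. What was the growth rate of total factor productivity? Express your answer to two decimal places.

Total factor productivity grew 1.06%.

Labor's share = 1 − 0.2 = 0.8.
Capital: 0.2 × (-0.05) = -0.01 pp.
Hours worked: 0.8 × 3.8 = 3.04 pp.
TFP growth = 4.09 − 3.03 = 1.06%.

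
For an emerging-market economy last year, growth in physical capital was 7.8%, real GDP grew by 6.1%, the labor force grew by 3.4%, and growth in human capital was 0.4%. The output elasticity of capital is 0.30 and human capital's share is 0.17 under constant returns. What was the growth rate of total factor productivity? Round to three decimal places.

1.890%

Labor's share = 1 − 0.3 − 0.17 = 0.53.
Physical capital: 0.3 × 7.8 = 2.34 pp.
Human capital: 0.17 × 0.4 = 0.068 pp.
The labor force: 0.53 × 3.4 = 1.802 pp.
TFP growth = 6.1 − 4.21 = 1.89%.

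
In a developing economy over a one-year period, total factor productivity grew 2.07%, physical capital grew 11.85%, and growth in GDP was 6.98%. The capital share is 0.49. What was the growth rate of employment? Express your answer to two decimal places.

-1.76%

Labor's share = 1 − 0.49 = 0.51.
gY = gA + 0.49×11.85 + 0.51×g.
0.51×g = 6.98 − 2.07 − 5.8065 = -0.8965.
g = -0.8965 / 0.51 = -1.7578%.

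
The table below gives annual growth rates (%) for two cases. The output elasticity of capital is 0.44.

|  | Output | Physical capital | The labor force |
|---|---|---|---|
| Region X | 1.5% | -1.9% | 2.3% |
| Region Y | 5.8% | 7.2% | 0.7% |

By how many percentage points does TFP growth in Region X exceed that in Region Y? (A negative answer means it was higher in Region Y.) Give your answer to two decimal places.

Labor's share = 1 − 0.44 = 0.56.
Region X: TFP = 1.5 + 0.836 − 1.288 = 1.048%.
Region Y: TFP = 5.8 − 3.168 − 0.392 = 2.24%.
Difference = 1.048 − (2.24) = -1.192 pp.

-1.19 percentage points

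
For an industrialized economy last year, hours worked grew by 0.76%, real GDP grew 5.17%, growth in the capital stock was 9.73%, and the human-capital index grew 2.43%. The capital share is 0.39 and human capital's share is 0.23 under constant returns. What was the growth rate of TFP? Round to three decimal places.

0.528%

Labor's share = 1 − 0.39 − 0.23 = 0.38.
The capital stock: 0.39 × 9.73 = 3.7947 pp.
The human-capital index: 0.23 × 2.43 = 0.5589 pp.
Hours worked: 0.38 × 0.76 = 0.2888 pp.
TFP growth = 5.17 − 4.6424 = 0.5276%.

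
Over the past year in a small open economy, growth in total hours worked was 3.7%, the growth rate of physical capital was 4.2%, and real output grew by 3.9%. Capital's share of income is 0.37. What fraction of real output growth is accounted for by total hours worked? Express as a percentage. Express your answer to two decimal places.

Total hours worked accounted for 59.77% of growth.

Labor's share = 1 − 0.37 = 0.63.
Total hours worked contributed 0.63 × 3.7 = 2.331 pp.
Share of growth = 2.331 / 3.9 × 100 = 59.7692%.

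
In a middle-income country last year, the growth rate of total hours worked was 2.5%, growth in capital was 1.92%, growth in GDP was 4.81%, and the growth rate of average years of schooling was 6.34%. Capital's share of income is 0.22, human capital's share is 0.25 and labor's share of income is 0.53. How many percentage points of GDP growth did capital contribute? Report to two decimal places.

Contribution = share × growth = 0.22 × 1.92 = 0.4224 pp.

0.42 percentage points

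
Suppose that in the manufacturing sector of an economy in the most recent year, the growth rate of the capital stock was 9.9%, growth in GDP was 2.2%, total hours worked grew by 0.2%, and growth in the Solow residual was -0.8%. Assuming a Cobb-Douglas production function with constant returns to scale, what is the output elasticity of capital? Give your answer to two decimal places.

α = 0.29

gY = gA + α·gK + (1−α)·gL, so gY − gA − gL = α(gK − gL).
2.2 + 0.8 − 0.2 = α × (9.9 − 0.2).
2.8 = 9.7 α, so α = 0.2887.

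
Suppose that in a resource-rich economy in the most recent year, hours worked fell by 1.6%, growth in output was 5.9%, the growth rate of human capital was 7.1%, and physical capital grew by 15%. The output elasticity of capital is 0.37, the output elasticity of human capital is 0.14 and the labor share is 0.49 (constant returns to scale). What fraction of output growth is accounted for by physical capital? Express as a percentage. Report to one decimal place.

Physical capital contributed 0.37 × 15 = 5.55 pp.
Share of growth = 5.55 / 5.9 × 100 = 94.068%.

Physical capital accounted for 94.1% of growth.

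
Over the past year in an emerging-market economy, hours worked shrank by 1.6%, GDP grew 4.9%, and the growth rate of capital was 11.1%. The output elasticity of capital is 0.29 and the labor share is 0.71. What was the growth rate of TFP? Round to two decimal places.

Labor's share = 1 − 0.29 = 0.71.
Capital: 0.29 × 11.1 = 3.219 pp.
Hours worked: 0.71 × (-1.6) = -1.136 pp.
TFP growth = 4.9 − 2.083 = 2.817%.

TFP grew 2.82%.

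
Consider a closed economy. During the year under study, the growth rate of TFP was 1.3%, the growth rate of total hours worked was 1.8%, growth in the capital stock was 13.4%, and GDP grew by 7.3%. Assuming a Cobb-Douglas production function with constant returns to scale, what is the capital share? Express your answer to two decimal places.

α = 0.36

gY = gA + α·gK + (1−α)·gL, so gY − gA − gL = α(gK − gL).
7.3 − 1.3 − 1.8 = α × (13.4 − 1.8).
4.2 = 11.6 α, so α = 0.3621.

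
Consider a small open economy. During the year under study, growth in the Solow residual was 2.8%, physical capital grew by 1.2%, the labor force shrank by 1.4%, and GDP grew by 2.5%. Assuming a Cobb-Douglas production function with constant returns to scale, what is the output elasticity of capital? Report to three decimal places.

α = 0.423

gY = gA + α·gK + (1−α)·gL, so gY − gA − gL = α(gK − gL).
2.5 − 2.8 + 1.4 = α × (1.2 − (-1.4)).
1.1 = 2.6 α, so α = 0.42308.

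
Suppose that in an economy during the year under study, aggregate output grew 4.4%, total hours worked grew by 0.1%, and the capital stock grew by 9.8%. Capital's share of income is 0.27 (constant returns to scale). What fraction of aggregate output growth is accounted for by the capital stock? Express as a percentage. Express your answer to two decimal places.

The capital stock accounted for 60.14% of growth.

The capital stock contributed 0.27 × 9.8 = 2.646 pp.
Share of growth = 2.646 / 4.4 × 100 = 60.1364%.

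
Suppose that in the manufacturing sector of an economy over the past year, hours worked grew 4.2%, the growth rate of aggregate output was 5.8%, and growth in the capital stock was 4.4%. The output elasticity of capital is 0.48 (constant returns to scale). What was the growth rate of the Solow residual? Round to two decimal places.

Labor's share = 1 − 0.48 = 0.52.
The capital stock: 0.48 × 4.4 = 2.112 pp.
Hours worked: 0.52 × 4.2 = 2.184 pp.
TFP growth = 5.8 − 4.296 = 1.504%.

The Solow residual growth was 1.50%.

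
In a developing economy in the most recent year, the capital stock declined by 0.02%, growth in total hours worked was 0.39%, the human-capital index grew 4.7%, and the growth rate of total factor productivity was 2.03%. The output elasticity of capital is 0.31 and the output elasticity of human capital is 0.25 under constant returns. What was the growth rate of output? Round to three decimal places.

Labor's share = 1 − 0.31 − 0.25 = 0.44.
The capital stock: 0.31 × (-0.02) = -0.0062 pp.
The human-capital index: 0.25 × 4.7 = 1.175 pp.
Total hours worked: 0.44 × 0.39 = 0.1716 pp.
Output growth = 2.03 + 1.3404 = 3.3704%.

3.370%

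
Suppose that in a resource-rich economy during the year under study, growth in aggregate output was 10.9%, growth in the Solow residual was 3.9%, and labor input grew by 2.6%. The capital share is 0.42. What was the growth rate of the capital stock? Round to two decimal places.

13.08%

Labor's share = 1 − 0.42 = 0.58.
gY = gA + 0.58×2.6 + 0.42×g.
0.42×g = 10.9 − 3.9 − 1.508 = 5.492.
g = 5.492 / 0.42 = 13.0762%.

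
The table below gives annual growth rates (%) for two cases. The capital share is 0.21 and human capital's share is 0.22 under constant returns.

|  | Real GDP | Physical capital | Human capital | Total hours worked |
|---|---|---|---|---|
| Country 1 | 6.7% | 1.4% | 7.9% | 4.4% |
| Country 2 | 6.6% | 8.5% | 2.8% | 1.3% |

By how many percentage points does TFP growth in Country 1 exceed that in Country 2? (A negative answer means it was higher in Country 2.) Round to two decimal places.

Labor's share = 1 − 0.21 − 0.22 = 0.57.
Country 1: TFP = 6.7 − 0.294 − 1.738 − 2.508 = 2.16%.
Country 2: TFP = 6.6 − 1.785 − 0.616 − 0.741 = 3.458%.
Difference = 2.16 − (3.458) = -1.298 pp.

-1.30 percentage points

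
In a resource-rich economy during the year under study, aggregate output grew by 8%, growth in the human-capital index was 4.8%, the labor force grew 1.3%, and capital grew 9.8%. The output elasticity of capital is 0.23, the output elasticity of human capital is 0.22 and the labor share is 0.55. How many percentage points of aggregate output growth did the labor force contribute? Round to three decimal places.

0.715 pp

Labor's share = 1 − 0.23 − 0.22 = 0.55.
Contribution = share × growth = 0.55 × 1.3 = 0.715 pp.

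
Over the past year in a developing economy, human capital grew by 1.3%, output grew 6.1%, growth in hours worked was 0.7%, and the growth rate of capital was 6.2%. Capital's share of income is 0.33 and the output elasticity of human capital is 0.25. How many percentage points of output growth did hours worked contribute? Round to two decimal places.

Labor's share = 1 − 0.33 − 0.25 = 0.42.
Contribution = share × growth = 0.42 × 0.7 = 0.294 pp.

0.29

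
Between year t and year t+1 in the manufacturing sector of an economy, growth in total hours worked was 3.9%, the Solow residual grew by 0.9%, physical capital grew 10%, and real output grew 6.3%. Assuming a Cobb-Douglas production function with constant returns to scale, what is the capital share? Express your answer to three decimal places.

α = 0.246

gY = gA + α·gK + (1−α)·gL, so gY − gA − gL = α(gK − gL).
6.3 − 0.9 − 3.9 = α × (10 − 3.9).
1.5 = 6.1 α, so α = 0.2459.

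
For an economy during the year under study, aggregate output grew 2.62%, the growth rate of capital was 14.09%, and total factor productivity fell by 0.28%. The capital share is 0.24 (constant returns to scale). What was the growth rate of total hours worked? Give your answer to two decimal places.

-0.63%

Labor's share = 1 − 0.24 = 0.76.
gY = gA + 0.24×14.09 + 0.76×g.
0.76×g = 2.62 + 0.28 − 3.3816 = -0.4816.
g = -0.4816 / 0.76 = -0.6337%.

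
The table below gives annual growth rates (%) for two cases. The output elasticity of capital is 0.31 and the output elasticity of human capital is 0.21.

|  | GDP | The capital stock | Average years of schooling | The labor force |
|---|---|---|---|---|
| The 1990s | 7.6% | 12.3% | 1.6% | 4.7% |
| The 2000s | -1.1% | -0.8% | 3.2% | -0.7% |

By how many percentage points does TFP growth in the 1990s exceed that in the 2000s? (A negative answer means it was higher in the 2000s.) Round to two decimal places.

2.38 percentage points

Labor's share = 1 − 0.31 − 0.21 = 0.48.
The 1990s: TFP = 7.6 − 3.813 − 0.336 − 2.256 = 1.195%.
The 2000s: TFP = -1.1 + 0.248 − 0.672 + 0.336 = -1.188%.
Difference = 1.195 − (-1.188) = 2.383 pp.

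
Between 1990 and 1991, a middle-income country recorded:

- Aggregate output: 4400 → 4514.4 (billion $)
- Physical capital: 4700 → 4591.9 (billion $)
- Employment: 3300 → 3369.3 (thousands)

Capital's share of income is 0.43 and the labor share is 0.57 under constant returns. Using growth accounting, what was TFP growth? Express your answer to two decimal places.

TFP grew 2.39%.

Aggregate output growth = (4514.4 − 4400) / 4400 = 2.6%.
Physical capital growth = (4591.9 − 4700) / 4700 = -2.3%.
Employment growth = (3369.3 − 3300) / 3300 = 2.1%.
Labor's share = 1 − 0.43 = 0.57.
Physical capital: 0.43 × (-2.3) = -0.989 pp.
Employment: 0.57 × 2.1 = 1.197 pp.
TFP growth = 2.6 − 0.208 = 2.392%.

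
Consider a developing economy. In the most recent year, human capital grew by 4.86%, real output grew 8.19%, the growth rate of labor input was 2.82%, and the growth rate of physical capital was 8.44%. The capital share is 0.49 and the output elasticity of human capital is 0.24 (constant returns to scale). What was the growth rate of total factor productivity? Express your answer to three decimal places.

Labor's share = 1 − 0.49 − 0.24 = 0.27.
Physical capital: 0.49 × 8.44 = 4.1356 pp.
Human capital: 0.24 × 4.86 = 1.1664 pp.
Labor input: 0.27 × 2.82 = 0.7614 pp.
TFP growth = 8.19 − 6.0634 = 2.1266%.

2.127%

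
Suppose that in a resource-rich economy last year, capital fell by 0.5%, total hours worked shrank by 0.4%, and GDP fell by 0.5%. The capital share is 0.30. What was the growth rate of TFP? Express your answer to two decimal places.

-0.07%

Labor's share = 1 − 0.3 = 0.7.
Capital: 0.3 × (-0.5) = -0.15 pp.
Total hours worked: 0.7 × (-0.4) = -0.28 pp.
TFP growth = -0.5 + 0.43 = -0.07%.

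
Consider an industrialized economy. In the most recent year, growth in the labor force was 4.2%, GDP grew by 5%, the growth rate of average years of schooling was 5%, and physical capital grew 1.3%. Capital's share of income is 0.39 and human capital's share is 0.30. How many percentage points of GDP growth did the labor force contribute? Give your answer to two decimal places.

Labor's share = 1 − 0.39 − 0.3 = 0.31.
Contribution = share × growth = 0.31 × 4.2 = 1.302 pp.

1.30 percentage points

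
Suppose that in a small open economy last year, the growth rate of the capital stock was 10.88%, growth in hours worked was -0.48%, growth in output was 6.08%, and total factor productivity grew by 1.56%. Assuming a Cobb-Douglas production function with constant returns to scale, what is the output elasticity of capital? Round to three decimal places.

α = 0.440

gY = gA + α·gK + (1−α)·gL, so gY − gA − gL = α(gK − gL).
6.08 − 1.56 + 0.48 = α × (10.88 − (-0.48)).
5 = 11.36 α, so α = 0.44014.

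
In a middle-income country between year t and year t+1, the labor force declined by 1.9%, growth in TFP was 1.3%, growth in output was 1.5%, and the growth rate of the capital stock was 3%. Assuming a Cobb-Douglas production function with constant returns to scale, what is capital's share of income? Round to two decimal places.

gY = gA + α·gK + (1−α)·gL, so gY − gA − gL = α(gK − gL).
1.5 − 1.3 + 1.9 = α × (3 − (-1.9)).
2.1 = 4.9 α, so α = 0.4286.

0.43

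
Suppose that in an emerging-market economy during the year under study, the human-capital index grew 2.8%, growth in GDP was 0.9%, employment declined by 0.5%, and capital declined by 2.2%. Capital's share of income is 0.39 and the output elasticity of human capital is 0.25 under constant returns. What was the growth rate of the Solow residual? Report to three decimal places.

Labor's share = 1 − 0.39 − 0.25 = 0.36.
Capital: 0.39 × (-2.2) = -0.858 pp.
The human-capital index: 0.25 × 2.8 = 0.7 pp.
Employment: 0.36 × (-0.5) = -0.18 pp.
TFP growth = 0.9 + 0.338 = 1.238%.

1.238%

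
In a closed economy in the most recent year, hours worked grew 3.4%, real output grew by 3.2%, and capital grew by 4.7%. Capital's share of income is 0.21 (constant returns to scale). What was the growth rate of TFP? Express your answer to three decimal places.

Labor's share = 1 − 0.21 = 0.79.
Capital: 0.21 × 4.7 = 0.987 pp.
Hours worked: 0.79 × 3.4 = 2.686 pp.
TFP growth = 3.2 − 3.673 = -0.473%.

-0.473%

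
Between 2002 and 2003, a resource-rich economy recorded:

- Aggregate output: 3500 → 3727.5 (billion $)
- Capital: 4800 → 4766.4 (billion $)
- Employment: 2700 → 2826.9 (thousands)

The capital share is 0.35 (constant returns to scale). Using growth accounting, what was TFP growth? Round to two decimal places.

Aggregate output growth = (3727.5 − 3500) / 3500 = 6.5%.
Capital growth = (4766.4 − 4800) / 4800 = -0.7%.
Employment growth = (2826.9 − 2700) / 2700 = 4.7%.
Labor's share = 1 − 0.35 = 0.65.
Capital: 0.35 × (-0.7) = -0.245 pp.
Employment: 0.65 × 4.7 = 3.055 pp.
TFP growth = 6.5 − 2.81 = 3.69%.

3.69%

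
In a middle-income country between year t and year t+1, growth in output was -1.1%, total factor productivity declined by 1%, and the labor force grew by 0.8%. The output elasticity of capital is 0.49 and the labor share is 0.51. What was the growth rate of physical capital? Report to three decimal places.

-1.037%

Labor's share = 1 − 0.49 = 0.51.
gY = gA + 0.51×0.8 + 0.49×g.
0.49×g = -1.1 + 1 − 0.408 = -0.508.
g = -0.508 / 0.49 = -1.03673%.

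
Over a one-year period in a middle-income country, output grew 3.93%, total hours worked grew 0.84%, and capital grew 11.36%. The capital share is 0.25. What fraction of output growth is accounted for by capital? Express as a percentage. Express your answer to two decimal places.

72.26%

Capital contributed 0.25 × 11.36 = 2.84 pp.
Share of growth = 2.84 / 3.93 × 100 = 72.2646%.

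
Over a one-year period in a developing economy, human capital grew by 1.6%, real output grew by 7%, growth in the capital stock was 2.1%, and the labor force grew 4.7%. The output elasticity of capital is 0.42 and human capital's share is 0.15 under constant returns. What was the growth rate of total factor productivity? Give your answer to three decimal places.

3.857%

Labor's share = 1 − 0.42 − 0.15 = 0.43.
The capital stock: 0.42 × 2.1 = 0.882 pp.
Human capital: 0.15 × 1.6 = 0.24 pp.
The labor force: 0.43 × 4.7 = 2.021 pp.
TFP growth = 7 − 3.143 = 3.857%.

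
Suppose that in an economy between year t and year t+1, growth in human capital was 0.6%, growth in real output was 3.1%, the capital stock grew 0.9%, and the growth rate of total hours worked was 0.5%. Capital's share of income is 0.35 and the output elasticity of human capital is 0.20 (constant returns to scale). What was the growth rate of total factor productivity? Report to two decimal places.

Total factor productivity growth was 2.44%.

Labor's share = 1 − 0.35 − 0.2 = 0.45.
The capital stock: 0.35 × 0.9 = 0.315 pp.
Human capital: 0.2 × 0.6 = 0.12 pp.
Total hours worked: 0.45 × 0.5 = 0.225 pp.
TFP growth = 3.1 − 0.66 = 2.44%.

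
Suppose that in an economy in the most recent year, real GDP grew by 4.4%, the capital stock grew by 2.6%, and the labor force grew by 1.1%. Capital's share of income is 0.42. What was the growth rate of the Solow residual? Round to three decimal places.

Labor's share = 1 − 0.42 = 0.58.
The capital stock: 0.42 × 2.6 = 1.092 pp.
The labor force: 0.58 × 1.1 = 0.638 pp.
TFP growth = 4.4 − 1.73 = 2.67%.

2.670%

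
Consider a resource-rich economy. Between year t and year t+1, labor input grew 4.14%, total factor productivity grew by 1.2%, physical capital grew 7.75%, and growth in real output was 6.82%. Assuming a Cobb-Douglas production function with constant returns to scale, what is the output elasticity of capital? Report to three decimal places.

α = 0.410

gY = gA + α·gK + (1−α)·gL, so gY − gA − gL = α(gK − gL).
6.82 − 1.2 − 4.14 = α × (7.75 − 4.14).
1.48 = 3.61 α, so α = 0.40997.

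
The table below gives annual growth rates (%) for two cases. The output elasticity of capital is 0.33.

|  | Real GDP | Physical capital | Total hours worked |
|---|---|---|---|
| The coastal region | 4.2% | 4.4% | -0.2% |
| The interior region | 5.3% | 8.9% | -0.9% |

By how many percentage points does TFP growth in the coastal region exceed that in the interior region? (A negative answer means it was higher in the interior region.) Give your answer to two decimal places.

-0.08 percentage points

Labor's share = 1 − 0.33 = 0.67.
The coastal region: TFP = 4.2 − 1.452 + 0.134 = 2.882%.
The interior region: TFP = 5.3 − 2.937 + 0.603 = 2.966%.
Difference = 2.882 − (2.966) = -0.084 pp.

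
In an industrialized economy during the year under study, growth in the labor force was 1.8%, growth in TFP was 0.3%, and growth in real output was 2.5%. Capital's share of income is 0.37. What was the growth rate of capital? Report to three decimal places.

Capital growth was 2.881%.

Labor's share = 1 − 0.37 = 0.63.
gY = gA + 0.63×1.8 + 0.37×g.
0.37×g = 2.5 − 0.3 − 1.134 = 1.066.
g = 1.066 / 0.37 = 2.88108%.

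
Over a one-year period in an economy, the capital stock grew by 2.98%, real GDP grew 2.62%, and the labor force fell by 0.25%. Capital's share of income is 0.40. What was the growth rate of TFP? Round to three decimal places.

TFP growth was 1.578%.

Labor's share = 1 − 0.4 = 0.6.
The capital stock: 0.4 × 2.98 = 1.192 pp.
The labor force: 0.6 × (-0.25) = -0.15 pp.
TFP growth = 2.62 − 1.042 = 1.578%.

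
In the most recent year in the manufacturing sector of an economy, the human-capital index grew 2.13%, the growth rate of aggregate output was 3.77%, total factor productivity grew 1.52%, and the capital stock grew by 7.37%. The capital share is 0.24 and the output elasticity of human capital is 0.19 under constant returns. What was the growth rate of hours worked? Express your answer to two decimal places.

Labor's share = 1 − 0.24 − 0.19 = 0.57.
gY = gA + 0.24×7.37 + 0.19×2.13 + 0.57×g.
0.57×g = 3.77 − 1.52 − 2.1735 = 0.0765.
g = 0.0765 / 0.57 = 0.1342%.

0.13%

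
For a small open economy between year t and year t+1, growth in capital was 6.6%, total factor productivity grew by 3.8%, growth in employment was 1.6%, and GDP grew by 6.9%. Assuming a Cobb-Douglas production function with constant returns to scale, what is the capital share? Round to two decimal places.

α = 0.30

gY = gA + α·gK + (1−α)·gL, so gY − gA − gL = α(gK − gL).
6.9 − 3.8 − 1.6 = α × (6.6 − 1.6).
1.5 = 5 α, so α = 0.3.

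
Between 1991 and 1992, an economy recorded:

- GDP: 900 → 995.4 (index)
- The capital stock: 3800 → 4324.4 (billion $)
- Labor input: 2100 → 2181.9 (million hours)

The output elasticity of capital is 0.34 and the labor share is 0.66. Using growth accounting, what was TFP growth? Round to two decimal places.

TFP grew 3.33%.

GDP growth = (995.4 − 900) / 900 = 10.6%.
The capital stock growth = (4324.4 − 3800) / 3800 = 13.8%.
Labor input growth = (2181.9 − 2100) / 2100 = 3.9%.
Labor's share = 1 − 0.34 = 0.66.
The capital stock: 0.34 × 13.8 = 4.692 pp.
Labor input: 0.66 × 3.9 = 2.574 pp.
TFP growth = 10.6 − 7.266 = 3.334%.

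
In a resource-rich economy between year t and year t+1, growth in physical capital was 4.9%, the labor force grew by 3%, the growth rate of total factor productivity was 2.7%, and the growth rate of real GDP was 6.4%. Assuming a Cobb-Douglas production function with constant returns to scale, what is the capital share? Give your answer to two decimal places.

gY = gA + α·gK + (1−α)·gL, so gY − gA − gL = α(gK − gL).
6.4 − 2.7 − 3 = α × (4.9 − 3).
0.7 = 1.9 α, so α = 0.3684.

The capital share is 0.37.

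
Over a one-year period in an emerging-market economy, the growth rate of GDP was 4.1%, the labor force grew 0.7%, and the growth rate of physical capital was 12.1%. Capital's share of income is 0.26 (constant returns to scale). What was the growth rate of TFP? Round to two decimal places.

Labor's share = 1 − 0.26 = 0.74.
Physical capital: 0.26 × 12.1 = 3.146 pp.
The labor force: 0.74 × 0.7 = 0.518 pp.
TFP growth = 4.1 − 3.664 = 0.436%.

0.44%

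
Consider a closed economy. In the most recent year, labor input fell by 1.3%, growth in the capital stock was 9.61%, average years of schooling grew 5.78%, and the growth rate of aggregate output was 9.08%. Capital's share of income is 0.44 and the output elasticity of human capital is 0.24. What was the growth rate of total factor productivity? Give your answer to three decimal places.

Total factor productivity growth was 3.880%.

Labor's share = 1 − 0.44 − 0.24 = 0.32.
The capital stock: 0.44 × 9.61 = 4.2284 pp.
Average years of schooling: 0.24 × 5.78 = 1.3872 pp.
Labor input: 0.32 × (-1.3) = -0.416 pp.
TFP growth = 9.08 − 5.1996 = 3.8804%.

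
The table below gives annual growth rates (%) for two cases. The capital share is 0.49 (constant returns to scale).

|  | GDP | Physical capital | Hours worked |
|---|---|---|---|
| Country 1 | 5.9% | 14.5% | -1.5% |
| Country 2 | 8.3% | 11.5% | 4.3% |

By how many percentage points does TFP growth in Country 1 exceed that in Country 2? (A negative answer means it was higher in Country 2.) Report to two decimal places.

Labor's share = 1 − 0.49 = 0.51.
Country 1: TFP = 5.9 − 7.105 + 0.765 = -0.44%.
Country 2: TFP = 8.3 − 5.635 − 2.193 = 0.472%.
Difference = -0.44 − (0.472) = -0.912 pp.

-0.91 percentage points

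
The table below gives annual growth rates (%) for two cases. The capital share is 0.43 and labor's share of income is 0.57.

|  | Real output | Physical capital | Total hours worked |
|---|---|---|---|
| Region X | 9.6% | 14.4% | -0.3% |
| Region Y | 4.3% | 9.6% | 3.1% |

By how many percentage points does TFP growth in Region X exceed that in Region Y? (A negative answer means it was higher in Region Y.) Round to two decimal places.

5.17 percentage points

Labor's share = 1 − 0.43 = 0.57.
Region X: TFP = 9.6 − 6.192 + 0.171 = 3.579%.
Region Y: TFP = 4.3 − 4.128 − 1.767 = -1.595%.
Difference = 3.579 − (-1.595) = 5.174 pp.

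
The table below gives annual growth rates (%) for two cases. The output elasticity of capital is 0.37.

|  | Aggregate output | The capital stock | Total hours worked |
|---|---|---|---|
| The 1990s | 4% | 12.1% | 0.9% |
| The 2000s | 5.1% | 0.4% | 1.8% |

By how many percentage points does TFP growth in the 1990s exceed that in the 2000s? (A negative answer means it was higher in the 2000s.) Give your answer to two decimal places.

Labor's share = 1 − 0.37 = 0.63.
The 1990s: TFP = 4 − 4.477 − 0.567 = -1.044%.
The 2000s: TFP = 5.1 − 0.148 − 1.134 = 3.818%.
Difference = -1.044 − (3.818) = -4.862 pp.

-4.86 percentage points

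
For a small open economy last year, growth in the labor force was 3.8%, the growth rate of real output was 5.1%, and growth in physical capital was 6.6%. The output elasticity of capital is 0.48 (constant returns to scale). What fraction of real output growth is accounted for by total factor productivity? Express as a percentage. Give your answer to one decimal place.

-0.9%

Labor's share = 1 − 0.48 = 0.52.
Physical capital: 0.48 × 6.6 = 3.168 pp.
The labor force: 0.52 × 3.8 = 1.976 pp.
TFP growth = 5.1 − 5.144 = -0.044%.
TFP share of growth = -0.044 / 5.1 × 100 = -0.863%.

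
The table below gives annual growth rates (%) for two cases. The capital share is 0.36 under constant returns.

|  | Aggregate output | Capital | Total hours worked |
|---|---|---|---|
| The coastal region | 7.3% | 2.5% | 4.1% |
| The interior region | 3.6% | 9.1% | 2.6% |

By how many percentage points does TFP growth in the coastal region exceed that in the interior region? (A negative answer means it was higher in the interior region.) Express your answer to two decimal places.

5.12 percentage points

Labor's share = 1 − 0.36 = 0.64.
The coastal region: TFP = 7.3 − 0.9 − 2.624 = 3.776%.
The interior region: TFP = 3.6 − 3.276 − 1.664 = -1.34%.
Difference = 3.776 − (-1.34) = 5.116 pp.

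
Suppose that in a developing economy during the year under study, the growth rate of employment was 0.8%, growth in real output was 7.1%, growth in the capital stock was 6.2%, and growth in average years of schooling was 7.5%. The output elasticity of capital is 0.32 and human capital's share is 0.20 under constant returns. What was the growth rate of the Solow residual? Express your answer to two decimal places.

3.23%

Labor's share = 1 − 0.32 − 0.2 = 0.48.
The capital stock: 0.32 × 6.2 = 1.984 pp.
Average years of schooling: 0.2 × 7.5 = 1.5 pp.
Employment: 0.48 × 0.8 = 0.384 pp.
TFP growth = 7.1 − 3.868 = 3.232%.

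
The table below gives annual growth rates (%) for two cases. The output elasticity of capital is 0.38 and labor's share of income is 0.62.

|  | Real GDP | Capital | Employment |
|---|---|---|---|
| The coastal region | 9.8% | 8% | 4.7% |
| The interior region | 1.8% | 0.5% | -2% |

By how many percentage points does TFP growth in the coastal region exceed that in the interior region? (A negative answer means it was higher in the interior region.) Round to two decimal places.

Labor's share = 1 − 0.38 = 0.62.
The coastal region: TFP = 9.8 − 3.04 − 2.914 = 3.846%.
The interior region: TFP = 1.8 − 0.19 + 1.24 = 2.85%.
Difference = 3.846 − (2.85) = 0.996 pp.

1.00 percentage points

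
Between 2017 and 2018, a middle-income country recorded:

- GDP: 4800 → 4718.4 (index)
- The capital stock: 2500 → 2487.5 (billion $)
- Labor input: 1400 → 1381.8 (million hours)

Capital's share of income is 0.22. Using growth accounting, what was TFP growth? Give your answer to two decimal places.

GDP growth = (4718.4 − 4800) / 4800 = -1.7%.
The capital stock growth = (2487.5 − 2500) / 2500 = -0.5%.
Labor input growth = (1381.8 − 1400) / 1400 = -1.3%.
Labor's share = 1 − 0.22 = 0.78.
The capital stock: 0.22 × (-0.5) = -0.11 pp.
Labor input: 0.78 × (-1.3) = -1.014 pp.
TFP growth = -1.7 + 1.124 = -0.576%.

-0.58%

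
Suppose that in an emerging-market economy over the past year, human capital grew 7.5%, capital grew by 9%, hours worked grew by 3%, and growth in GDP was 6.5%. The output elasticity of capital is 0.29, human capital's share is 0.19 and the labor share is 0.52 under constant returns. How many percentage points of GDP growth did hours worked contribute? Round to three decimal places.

1.560 percentage points

Labor's share = 1 − 0.29 − 0.19 = 0.52.
Contribution = share × growth = 0.52 × 3 = 1.56 pp.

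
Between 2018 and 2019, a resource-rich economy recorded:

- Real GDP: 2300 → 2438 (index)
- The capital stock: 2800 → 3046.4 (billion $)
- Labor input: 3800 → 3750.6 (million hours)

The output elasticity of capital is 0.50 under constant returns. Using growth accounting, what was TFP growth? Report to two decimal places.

TFP growth was 2.25%.

Real GDP growth = (2438 − 2300) / 2300 = 6%.
The capital stock growth = (3046.4 − 2800) / 2800 = 8.8%.
Labor input growth = (3750.6 − 3800) / 3800 = -1.3%.
Labor's share = 1 − 0.5 = 0.5.
The capital stock: 0.5 × 8.8 = 4.4 pp.
Labor input: 0.5 × (-1.3) = -0.65 pp.
TFP growth = 6 − 3.75 = 2.25%.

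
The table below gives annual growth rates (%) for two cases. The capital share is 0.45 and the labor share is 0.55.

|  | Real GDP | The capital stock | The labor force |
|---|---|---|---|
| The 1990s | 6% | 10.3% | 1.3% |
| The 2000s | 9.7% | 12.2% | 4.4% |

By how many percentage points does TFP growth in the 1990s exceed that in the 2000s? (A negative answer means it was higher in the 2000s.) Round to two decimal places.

-1.14 percentage points

Labor's share = 1 − 0.45 = 0.55.
The 1990s: TFP = 6 − 4.635 − 0.715 = 0.65%.
The 2000s: TFP = 9.7 − 5.49 − 2.42 = 1.79%.
Difference = 0.65 − (1.79) = -1.14 pp.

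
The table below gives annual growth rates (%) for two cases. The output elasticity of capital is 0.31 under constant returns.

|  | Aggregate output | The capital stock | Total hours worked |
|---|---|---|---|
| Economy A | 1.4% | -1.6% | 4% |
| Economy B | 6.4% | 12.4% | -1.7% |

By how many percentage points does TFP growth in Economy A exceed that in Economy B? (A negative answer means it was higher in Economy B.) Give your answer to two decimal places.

-4.59 percentage points

Labor's share = 1 − 0.31 = 0.69.
Economy A: TFP = 1.4 + 0.496 − 2.76 = -0.864%.
Economy B: TFP = 6.4 − 3.844 + 1.173 = 3.729%.
Difference = -0.864 − (3.729) = -4.593 pp.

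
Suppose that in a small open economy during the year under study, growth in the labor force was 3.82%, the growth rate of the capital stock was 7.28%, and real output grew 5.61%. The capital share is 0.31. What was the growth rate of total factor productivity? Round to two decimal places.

0.72%

Labor's share = 1 − 0.31 = 0.69.
The capital stock: 0.31 × 7.28 = 2.2568 pp.
The labor force: 0.69 × 3.82 = 2.6358 pp.
TFP growth = 5.61 − 4.8926 = 0.7174%.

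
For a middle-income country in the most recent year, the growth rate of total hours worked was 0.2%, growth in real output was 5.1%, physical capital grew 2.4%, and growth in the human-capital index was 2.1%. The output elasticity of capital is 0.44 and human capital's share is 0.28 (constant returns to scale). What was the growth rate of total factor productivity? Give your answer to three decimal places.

Labor's share = 1 − 0.44 − 0.28 = 0.28.
Physical capital: 0.44 × 2.4 = 1.056 pp.
The human-capital index: 0.28 × 2.1 = 0.588 pp.
Total hours worked: 0.28 × 0.2 = 0.056 pp.
TFP growth = 5.1 − 1.7 = 3.4%.

3.400%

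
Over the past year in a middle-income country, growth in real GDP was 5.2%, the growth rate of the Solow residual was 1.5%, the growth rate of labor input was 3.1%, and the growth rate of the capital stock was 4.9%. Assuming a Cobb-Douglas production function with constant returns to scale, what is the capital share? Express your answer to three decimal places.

gY = gA + α·gK + (1−α)·gL, so gY − gA − gL = α(gK − gL).
5.2 − 1.5 − 3.1 = α × (4.9 − 3.1).
0.6 = 1.8 α, so α = 0.33333.

The capital share is 0.333.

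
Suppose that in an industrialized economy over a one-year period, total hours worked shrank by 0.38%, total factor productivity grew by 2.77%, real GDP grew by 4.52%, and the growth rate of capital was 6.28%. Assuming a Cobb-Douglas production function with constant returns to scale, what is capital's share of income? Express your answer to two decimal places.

Capital's share of income is 0.32.

gY = gA + α·gK + (1−α)·gL, so gY − gA − gL = α(gK − gL).
4.52 − 2.77 + 0.38 = α × (6.28 − (-0.38)).
2.13 = 6.66 α, so α = 0.3198.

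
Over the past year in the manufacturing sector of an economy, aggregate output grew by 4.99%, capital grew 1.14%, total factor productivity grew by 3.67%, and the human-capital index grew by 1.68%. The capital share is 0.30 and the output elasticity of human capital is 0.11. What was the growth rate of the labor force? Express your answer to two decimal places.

Labor's share = 1 − 0.3 − 0.11 = 0.59.
gY = gA + 0.3×1.14 + 0.11×1.68 + 0.59×g.
0.59×g = 4.99 − 3.67 − 0.5268 = 0.7932.
g = 0.7932 / 0.59 = 1.3444%.

1.34%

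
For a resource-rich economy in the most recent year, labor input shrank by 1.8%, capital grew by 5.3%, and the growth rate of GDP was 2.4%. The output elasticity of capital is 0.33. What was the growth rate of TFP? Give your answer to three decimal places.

Labor's share = 1 − 0.33 = 0.67.
Capital: 0.33 × 5.3 = 1.749 pp.
Labor input: 0.67 × (-1.8) = -1.206 pp.
TFP growth = 2.4 − 0.543 = 1.857%.

TFP growth was 1.857%.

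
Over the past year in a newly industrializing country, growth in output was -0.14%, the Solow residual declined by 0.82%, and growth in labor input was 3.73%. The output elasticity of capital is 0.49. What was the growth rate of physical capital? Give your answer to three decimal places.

Labor's share = 1 − 0.49 = 0.51.
gY = gA + 0.51×3.73 + 0.49×g.
0.49×g = -0.14 + 0.82 − 1.9023 = -1.2223.
g = -1.2223 / 0.49 = -2.49449%.

-2.494%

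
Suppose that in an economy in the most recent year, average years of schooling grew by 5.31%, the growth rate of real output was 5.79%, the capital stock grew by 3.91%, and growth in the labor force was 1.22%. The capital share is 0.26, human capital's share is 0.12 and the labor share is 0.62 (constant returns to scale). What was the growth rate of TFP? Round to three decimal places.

Labor's share = 1 − 0.26 − 0.12 = 0.62.
The capital stock: 0.26 × 3.91 = 1.0166 pp.
Average years of schooling: 0.12 × 5.31 = 0.6372 pp.
The labor force: 0.62 × 1.22 = 0.7564 pp.
TFP growth = 5.79 − 2.4102 = 3.3798%.

3.380%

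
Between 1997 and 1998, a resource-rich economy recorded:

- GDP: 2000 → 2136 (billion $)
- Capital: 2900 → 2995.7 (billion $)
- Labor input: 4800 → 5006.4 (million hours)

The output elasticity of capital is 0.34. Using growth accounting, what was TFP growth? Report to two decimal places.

TFP grew 2.84%.

GDP growth = (2136 − 2000) / 2000 = 6.8%.
Capital growth = (2995.7 − 2900) / 2900 = 3.3%.
Labor input growth = (5006.4 − 4800) / 4800 = 4.3%.
Labor's share = 1 − 0.34 = 0.66.
Capital: 0.34 × 3.3 = 1.122 pp.
Labor input: 0.66 × 4.3 = 2.838 pp.
TFP growth = 6.8 − 3.96 = 2.84%.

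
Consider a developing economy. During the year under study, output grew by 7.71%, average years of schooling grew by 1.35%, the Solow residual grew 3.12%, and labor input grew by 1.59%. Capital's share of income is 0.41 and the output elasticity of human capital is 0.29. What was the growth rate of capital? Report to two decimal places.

Labor's share = 1 − 0.41 − 0.29 = 0.3.
gY = gA + 0.29×1.35 + 0.3×1.59 + 0.41×g.
0.41×g = 7.71 − 3.12 − 0.8685 = 3.7215.
g = 3.7215 / 0.41 = 9.0768%.

Capital growth was 9.08%.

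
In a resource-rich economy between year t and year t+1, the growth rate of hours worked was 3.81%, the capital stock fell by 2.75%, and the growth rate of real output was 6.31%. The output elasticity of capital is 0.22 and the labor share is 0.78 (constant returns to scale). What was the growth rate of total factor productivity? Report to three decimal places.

Total factor productivity grew 3.943%.

Labor's share = 1 − 0.22 = 0.78.
The capital stock: 0.22 × (-2.75) = -0.605 pp.
Hours worked: 0.78 × 3.81 = 2.9718 pp.
TFP growth = 6.31 − 2.3668 = 3.9432%.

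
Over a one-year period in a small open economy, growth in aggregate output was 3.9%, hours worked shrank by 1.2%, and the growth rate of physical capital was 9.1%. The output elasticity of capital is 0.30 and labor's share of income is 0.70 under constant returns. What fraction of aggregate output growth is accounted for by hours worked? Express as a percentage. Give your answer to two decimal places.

Labor's share = 1 − 0.3 = 0.7.
Hours worked contributed 0.7 × (-1.2) = -0.84 pp.
Share of growth = -0.84 / 3.9 × 100 = -21.5385%.

-21.54%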